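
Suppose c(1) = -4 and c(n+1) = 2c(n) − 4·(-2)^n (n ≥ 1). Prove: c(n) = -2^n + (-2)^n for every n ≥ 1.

Base case: c(1) = -4, and -2^1 + (-2)^1 = -2 − 2 = -4.
Assume c(k) = -2^k + (-2)^k for some k ≥ 1.
Then c(k+1) = 2c(k) − 4·(-2)^k = 2·(-2^k + (-2)^k) − 4·(-2)^k = -2^{k+1} + 2·(-2)^k − 4·(-2)^k = -2^{k+1} − 2·(-2)^k = -2^{k+1} + (-2)^{k+1}.
This completes the inductive step, so c(n) = -2^n + (-2)^n for all n ≥ 1.

c(n) = -2^n + (-2)^n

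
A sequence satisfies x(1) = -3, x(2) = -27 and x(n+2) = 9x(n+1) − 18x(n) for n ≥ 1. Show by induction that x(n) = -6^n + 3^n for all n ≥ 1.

Base cases: x(1) = -3 and -6^1 + 3^1 = -3; x(2) = -27 and -6^2 + 3^2 = -27.
Assume x(j) = -6^j + 3^j for all 1 ≤ j ≤ k, where k ≥ 2.
Then x(k+1) = 9x(k) − 18x(k−1) = 9·(-6^k + 3^k) − 18·(-6^{k−1} + 3^{k−1}) = -(9·6 − 18)6^{k−1} + (9·3 − 18)3^{k−1} = -36·6^{k−1} + 9·3^{k−1} = -6^{k+1} + 3^{k+1}.
So the formula holds for k+1, and by strong induction x(n) = -6^n + 3^n for all n ≥ 1.

x(n) = -6^n + 3^n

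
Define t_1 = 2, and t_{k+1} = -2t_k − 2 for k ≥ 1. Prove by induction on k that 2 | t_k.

Base case: t_1 = 2 = 2·1, so 2 | t_1.
Assume 2 | t_j, so t_j = 2s for some integer s.
Then t_{j+1} = -2t_j − 2 = -2·(2s) − 2 = 2(-2s − 1), so 2 | t_{j+1}.
Hence 2 | t_k for every k ≥ 1, by induction.

2 | t_k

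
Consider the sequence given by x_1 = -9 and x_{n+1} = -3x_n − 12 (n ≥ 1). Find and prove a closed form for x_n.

Claim: x_n = 2·(-3)^n − 3.

Base case: x_1 = -9, and 2·(-3)^1 − 3 = -6 − 3 = -9.
Assume x_r = 2·(-3)^r − 3 for some r ≥ 1.
Then x_{r+1} = -3x_r − 12 = -3·(2·(-3)^r − 3) − 12 = -6·(-3)^r + 9 − 12 = 2·(-3)^{r+1} − 3.
This completes the inductive step, so x_n = 2·(-3)^n − 3 for all n ≥ 1.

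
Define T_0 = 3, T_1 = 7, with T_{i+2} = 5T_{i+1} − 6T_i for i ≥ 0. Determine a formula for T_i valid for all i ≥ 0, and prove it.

Claim: T_i = 3^i + 2·2^i.

Base cases: T_0 = 3 and 3^0 + 2·2^0 = 3; T_1 = 7 and 3^1 + 2·2^1 = 7.
Assume T_j = 3^j + 2·2^j for all 0 ≤ j ≤ k, where k ≥ 1.
Then T_{k+1} = 5T_k − 6T_{k−1} = 5·(3^k + 2·2^k) − 6·(3^{k−1} + 2·2^{k−1}) = (5·3 − 6)3^{k−1} + 2·(5·2 − 6)2^{k−1} = 9·3^{k−1} + 8·2^{k−1} = 3^{k+1} + 2·2^{k+1}.
This completes the inductive step, so T_i = 3^i + 2·2^i for all i ≥ 0.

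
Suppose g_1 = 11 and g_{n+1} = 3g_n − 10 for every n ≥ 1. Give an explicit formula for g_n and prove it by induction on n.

Claim: g_n = 2·3^n + 5.

Base case: g_1 = 11, and 2·3^1 + 5 = 6 + 5 = 11.
Assume g_k = 2·3^k + 5 for some k ≥ 1.
Then g_{k+1} = 3g_k − 10 = 3·(2·3^k + 5) − 10 = 6·3^k + 15 − 10 = 2·3^{k+1} + 5.
By induction, g_n = 2·3^n + 5 for all n ≥ 1.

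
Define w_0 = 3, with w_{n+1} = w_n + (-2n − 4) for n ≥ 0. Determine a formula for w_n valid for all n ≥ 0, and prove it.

Claim: w_n = -n^2 − 3n + 3.

Base case: w_0 = 3, and -0^2 − 3·0 + 3 = 3.
Assume w_m = -m^2 − 3m + 3.
Then w_{m+1} = w_m + (-2m − 4) = (-m^2 − 3m + 3) + (-2m − 4) = -m^2 − 5m − 1,
and -(m+1)^2 − 3·(m+1) + 3 = -m^2 − 5m − 1.
By induction, w_n = -n^2 − 3n + 3 for all n ≥ 0.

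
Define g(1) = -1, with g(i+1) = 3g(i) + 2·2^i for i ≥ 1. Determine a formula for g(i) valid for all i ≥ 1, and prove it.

Claim: g(i) = 3^i − 2·2^i.

Base case: g(1) = -1, and 3^1 − 2·2^1 = 3 − 4 = -1.
Assume g(r) = 3^r − 2·2^r for some r ≥ 1.
Then g(r+1) = 3g(r) + 2·2^r = 3·(3^r − 2·2^r) + 2·2^r = 3^{r+1} − 6·2^r + 2·2^r = 3^{r+1} − 4·2^r = 3^{r+1} − 2·2^{r+1}.
By induction, g(i) = 3^i − 2·2^i for all i ≥ 1.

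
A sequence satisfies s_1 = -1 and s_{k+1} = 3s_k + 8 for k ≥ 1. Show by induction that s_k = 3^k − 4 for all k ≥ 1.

Base case: s_1 = -1, and 3^1 − 4 = 3 − 4 = -1.
Assume s_r = 3^r − 4 for some r ≥ 1.
Then s_{r+1} = 3s_r + 8 = 3·(3^r − 4) + 8 = 3^{r+1} − 12 + 8 = 3^{r+1} − 4.
By induction, s_k = 3^k − 4 for all k ≥ 1.

s_k = 3^k − 4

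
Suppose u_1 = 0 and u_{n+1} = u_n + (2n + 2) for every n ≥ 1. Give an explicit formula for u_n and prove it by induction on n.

Claim: u_n = n^2 + n − 2.

Base case: u_1 = 0, and 1^2 + 1 − 2 = 0.
Assume u_m = m^2 + m − 2.
Then u_{m+1} = u_m + (2m + 2) = (m^2 + m − 2) + (2m + 2) = m^2 + 3m,
and (m+1)^2 + (m+1) − 2 = m^2 + 3m.
This completes the inductive step, so u_n = n^2 + n − 2 for all n ≥ 1.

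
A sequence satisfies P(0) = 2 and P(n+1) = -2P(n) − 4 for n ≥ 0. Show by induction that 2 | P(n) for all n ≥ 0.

Base case: P(0) = 2 = 2·1, so 2 | P(0).
Assume 2 | P(j), so P(j) = 2t for some integer t.
Then P(j+1) = -2P(j) − 4 = -2·(2t) − 4 = 2(-2t − 2), so 2 | P(j+1).
This completes the inductive step, so 2 | P(n) for all n ≥ 0.

2 | P(n)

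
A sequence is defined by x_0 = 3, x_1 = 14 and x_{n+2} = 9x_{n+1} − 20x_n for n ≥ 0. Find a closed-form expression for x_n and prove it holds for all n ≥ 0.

Claim: x_n = 2·5^n + 4^n.

Base cases: x_0 = 3 and 2·5^0 + 4^0 = 3; x_1 = 14 and 2·5^1 + 4^1 = 14.
Assume x_j = 2·5^j + 4^j for all 0 ≤ j ≤ m, where m ≥ 1.
Then x_{m+1} = 9x_m − 20x_{m−1} = 9·(2·5^m + 4^m) − 20·(2·5^{m−1} + 4^{m−1}) = 2·(9·5 − 20)5^{m−1} + (9·4 − 20)4^{m−1} = 50·5^{m−1} + 16·4^{m−1} = 2·5^{m+1} + 4^{m+1}.
This completes the inductive step, so x_n = 2·5^n + 4^n for all n ≥ 0.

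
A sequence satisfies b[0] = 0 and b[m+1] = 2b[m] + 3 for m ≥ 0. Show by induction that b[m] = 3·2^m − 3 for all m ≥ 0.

Base case: b[0] = 0, and 3·2^0 − 3 = 3 − 3 = 0.
Assume b[r] = 3·2^r − 3 for some r ≥ 0.
Then b[r+1] = 2b[r] + 3 = 2·(3·2^r − 3) + 3 = 6·2^r − 6 + 3 = 3·2^{r+1} − 3.
By induction, b[m] = 3·2^m − 3 for all m ≥ 0.

b[m] = 3·2^m − 3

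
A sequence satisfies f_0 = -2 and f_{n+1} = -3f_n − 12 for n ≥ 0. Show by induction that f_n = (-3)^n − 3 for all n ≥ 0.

Base case: f_0 = -2, and (-3)^0 − 3 = 1 − 3 = -2.
Assume f_j = (-3)^j − 3 for some j ≥ 0.
Then f_{j+1} = -3f_j − 12 = -3·((-3)^j − 3) − 12 = -3·(-3)^j + 9 − 12 = (-3)^{j+1} − 3.
This completes the inductive step, so f_n = (-3)^n − 3 for all n ≥ 0.

f_n = (-3)^n − 3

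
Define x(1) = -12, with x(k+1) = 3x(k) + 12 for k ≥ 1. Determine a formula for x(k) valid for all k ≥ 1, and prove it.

Claim: x(k) = -2·3^k − 6.

Base case: x(1) = -12, and -2·3^1 − 6 = -6 − 6 = -12.
Assume x(j) = -2·3^j − 6 for some j ≥ 1.
Then x(j+1) = 3x(j) + 12 = 3·(-2·3^j − 6) + 12 = -6·3^j − 18 + 12 = -2·3^{j+1} − 6.
This completes the inductive step, so x(k) = -2·3^k − 6 for all k ≥ 1.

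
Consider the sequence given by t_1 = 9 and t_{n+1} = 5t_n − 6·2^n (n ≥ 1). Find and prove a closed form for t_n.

Claim: t_n = 5^n + 2·2^n.

Base case: t_1 = 9, and 5^1 + 2·2^1 = 5 + 4 = 9.
Assume t_k = 5^k + 2·2^k for some k ≥ 1.
Then t_{k+1} = 5t_k − 6·2^k = 5·(5^k + 2·2^k) − 6·2^k = 5^{k+1} + 10·2^k − 6·2^k = 5^{k+1} + 4·2^k = 5^{k+1} + 2·2^{k+1}.
By induction, t_n = 5^n + 2·2^n for all n ≥ 1.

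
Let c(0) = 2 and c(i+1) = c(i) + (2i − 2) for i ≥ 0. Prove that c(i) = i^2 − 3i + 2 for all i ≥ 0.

Base case: c(0) = 2, and 0^2 − 3·0 + 2 = 2.
Assume c(k) = k^2 − 3k + 2.
Then c(k+1) = c(k) + (2k − 2) = (k^2 − 3k + 2) + (2k − 2) = k^2 − k,
and (k+1)^2 − 3·(k+1) + 2 = k^2 − k.
By induction, c(i) = i^2 − 3i + 2 for all i ≥ 0.

c(i) = i^2 − 3i + 2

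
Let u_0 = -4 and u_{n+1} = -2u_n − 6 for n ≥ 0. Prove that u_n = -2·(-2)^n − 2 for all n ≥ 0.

Base case: u_0 = -4, and -2·(-2)^0 − 2 = -2 − 2 = -4.
Assume u_k = -2·(-2)^k − 2 for some k ≥ 0.
Then u_{k+1} = -2u_k − 6 = -2·(-2·(-2)^k − 2) − 6 = 4·(-2)^k + 4 − 6 = -2·(-2)^{k+1} − 2.
This completes the inductive step, so u_n = -2·(-2)^n − 2 for all n ≥ 0.

u_n = -2·(-2)^n − 2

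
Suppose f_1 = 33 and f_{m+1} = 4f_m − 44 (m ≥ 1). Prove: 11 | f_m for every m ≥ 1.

Base case: f_1 = 33 = 11·3, so 11 | f_1.
Assume 11 | f_r, so f_r = 11t for some integer t.
Then f_{r+1} = 4f_r − 44 = 4·(11t) − 44 = 11(4t − 4), so 11 | f_{r+1}.
This completes the inductive step, so 11 | f_m for all m ≥ 1.

11 | f_m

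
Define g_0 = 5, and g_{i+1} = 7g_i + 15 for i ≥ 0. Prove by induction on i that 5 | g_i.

Base case: g_0 = 5 = 5·1, so 5 | g_0.
Assume 5 | g_j, so g_j = 5t for some integer t.
Then g_{j+1} = 7g_j + 15 = 7·(5t) + 15 = 5(7t + 3), so 5 | g_{j+1}.
This completes the inductive step, so 5 | g_i for all i ≥ 0.

5 | g_i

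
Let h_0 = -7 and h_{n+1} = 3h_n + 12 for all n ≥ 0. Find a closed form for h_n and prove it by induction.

Claim: h_n = -3^n − 6.

Base case: h_0 = -7, and -3^0 − 6 = -1 − 6 = -7.
Assume h_j = -3^j − 6 for some j ≥ 0.
Then h_{j+1} = 3h_j + 12 = 3·(-3^j − 6) + 12 = -3^{j+1} − 18 + 12 = -3^{j+1} − 6.
This completes the inductive step, so h_n = -3^n − 6 for all n ≥ 0.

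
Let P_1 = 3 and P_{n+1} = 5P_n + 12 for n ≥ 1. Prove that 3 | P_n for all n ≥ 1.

Base case: P_1 = 3 = 3·1, so 3 | P_1.
Assume 3 | P_r, so P_r = 3t for some integer t.
Then P_{r+1} = 5P_r + 12 = 5·(3t) + 12 = 3(5t + 4), so 3 | P_{r+1}.
Hence 3 | P_n for every n ≥ 1, by induction.

3 | P_n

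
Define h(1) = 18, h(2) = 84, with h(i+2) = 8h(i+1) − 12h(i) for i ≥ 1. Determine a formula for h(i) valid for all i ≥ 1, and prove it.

Claim: h(i) = 3·2^i + 2·6^i.

Base cases: h(1) = 18 and 3·2^1 + 2·6^1 = 18; h(2) = 84 and 3·2^2 + 2·6^2 = 84.
Assume h(j) = 3·2^j + 2·6^j for all 1 ≤ j ≤ m, where m ≥ 2.
Then h(m+1) = 8h(m) − 12h(m−1) = 8·(3·2^m + 2·6^m) − 12·(3·2^{m−1} + 2·6^{m−1}) = 3·(8·2 − 12)2^{m−1} + 2·(8·6 − 12)6^{m−1} = 12·2^{m−1} + 72·6^{m−1} = 3·2^{m+1} + 2·6^{m+1}.
Hence h(i) = 3·2^i + 2·6^i for every i ≥ 1, by strong induction.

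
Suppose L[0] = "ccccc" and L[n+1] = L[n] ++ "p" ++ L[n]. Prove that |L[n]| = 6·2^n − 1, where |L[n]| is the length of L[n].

Base case: |L[0]| = 5, and 6·2^0 − 1 = 5.
Assume |L[m]| = 6·2^m − 1.
Then |L[m+1]| = |L[m]| + 1 + |L[m]| = 2|L[m]| + 1 = 2(6·2^m − 1) + 1 = 6·2^{m+1} − 2 + 1 = 6·2^{m+1} − 1.
By induction, |L[n]| = 6·2^n − 1 for all n ≥ 0.

|L[n]| = 6·2^n − 1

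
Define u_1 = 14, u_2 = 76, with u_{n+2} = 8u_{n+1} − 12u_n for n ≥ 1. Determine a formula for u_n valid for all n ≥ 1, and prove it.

Claim: u_n = 2^n + 2·6^n.

Base cases: u_1 = 14 and 2^1 + 2·6^1 = 14; u_2 = 76 and 2^2 + 2·6^2 = 76.
Assume u_j = 2^j + 2·6^j for all 1 ≤ j ≤ r, where r ≥ 2.
Then u_{r+1} = 8u_r − 12u_{r−1} = 8·(2^r + 2·6^r) − 12·(2^{r−1} + 2·6^{r−1}) = (8·2 − 12)2^{r−1} + 2·(8·6 − 12)6^{r−1} = 4·2^{r−1} + 72·6^{r−1} = 2^{r+1} + 2·6^{r+1}.
This completes the inductive step, so u_n = 2^n + 2·6^n for all n ≥ 1.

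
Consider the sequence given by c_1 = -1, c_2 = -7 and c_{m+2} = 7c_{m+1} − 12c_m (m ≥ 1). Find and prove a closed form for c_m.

Claim: c_m = 3^m − 4^m.

Base cases: c_1 = -1 and 3^1 − 4^1 = -1; c_2 = -7 and 3^2 − 4^2 = -7.
Assume c_j = 3^j − 4^j for all 1 ≤ j ≤ k, where k ≥ 2.
Then c_{k+1} = 7c_k − 12c_{k−1} = 7·(3^k − 4^k) − 12·(3^{k−1} − 4^{k−1}) = (7·3 − 12)3^{k−1} − (7·4 − 12)4^{k−1} = 9·3^{k−1} − 16·4^{k−1} = 3^{k+1} − 4^{k+1}.
This completes the inductive step, so c_m = 3^m − 4^m for all m ≥ 1.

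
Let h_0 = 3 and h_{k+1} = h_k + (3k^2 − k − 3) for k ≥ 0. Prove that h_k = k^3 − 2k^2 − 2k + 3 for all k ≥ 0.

Base case: h_0 = 3, and 0^3 − 2·0^2 − 2·0 + 3 = 3.
Assume h_r = r^3 − 2r^2 − 2r + 3.
Then h_{r+1} = h_r + (3r^2 − r − 3) = (r^3 − 2r^2 − 2r + 3) + (3r^2 − r − 3) = r^3 + r^2 − 3r,
and (r+1)^3 − 2·(r+1)^2 − 2·(r+1) + 3 = r^3 + r^2 − 3r.
Hence h_k = k^3 − 2k^2 − 2k + 3 for every k ≥ 0, by induction.

h_k = k^3 − 2k^2 − 2k + 3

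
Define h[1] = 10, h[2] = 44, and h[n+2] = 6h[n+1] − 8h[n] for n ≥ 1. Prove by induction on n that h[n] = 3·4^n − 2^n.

Base cases: h[1] = 10 and 3·4^1 − 2^1 = 10; h[2] = 44 and 3·4^2 − 2^2 = 44.
Assume h[i] = 3·4^i − 2^i for all 1 ≤ i ≤ j, where j ≥ 2.
Then h[j+1] = 6h[j] − 8h[j−1] = 6·(3·4^j − 2^j) − 8·(3·4^{j−1} − 2^{j−1}) = 3·(6·4 − 8)4^{j−1} − (6·2 − 8)2^{j−1} = 48·4^{j−1} − 4·2^{j−1} = 3·4^{j+1} − 2^{j+1}.
By strong induction, h[n] = 3·4^n − 2^n for all n ≥ 1.

h[n] = 3·4^n − 2^n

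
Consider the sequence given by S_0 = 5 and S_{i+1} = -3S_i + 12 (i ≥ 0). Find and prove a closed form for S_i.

Claim: S_i = 2·(-3)^i + 3.

Base case: S_0 = 5, and 2·(-3)^0 + 3 = 2 + 3 = 5.
Assume S_r = 2·(-3)^r + 3 for some r ≥ 0.
Then S_{r+1} = -3S_r + 12 = -3·(2·(-3)^r + 3) + 12 = -6·(-3)^r − 9 + 12 = 2·(-3)^{r+1} + 3.
Hence S_i = 2·(-3)^i + 3 for every i ≥ 0, by induction.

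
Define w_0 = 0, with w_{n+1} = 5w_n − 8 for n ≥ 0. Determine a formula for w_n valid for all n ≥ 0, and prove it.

Claim: w_n = -2·5^n + 2.

Base case: w_0 = 0, and -2·5^0 + 2 = -2 + 2 = 0.
Assume w_r = -2·5^r + 2 for some r ≥ 0.
Then w_{r+1} = 5w_r − 8 = 5·(-2·5^r + 2) − 8 = -10·5^r + 10 − 8 = -2·5^{r+1} + 2.
So the formula holds for r+1, and by induction w_n = -2·5^n + 2 for all n ≥ 0.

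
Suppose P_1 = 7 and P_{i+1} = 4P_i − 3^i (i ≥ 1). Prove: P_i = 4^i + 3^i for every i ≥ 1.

Base case: P_1 = 7, and 4^1 + 3^1 = 4 + 3 = 7.
Assume P_k = 4^k + 3^k for some k ≥ 1.
Then P_{k+1} = 4P_k − 3^k = 4·(4^k + 3^k) − 3^k = 4^{k+1} + 4·3^k − 3^k = 4^{k+1} + 3·3^k = 4^{k+1} + 3^{k+1}.
So the formula holds for k+1, and by induction P_i = 4^i + 3^i for all i ≥ 1.

P_i = 4^i + 3^i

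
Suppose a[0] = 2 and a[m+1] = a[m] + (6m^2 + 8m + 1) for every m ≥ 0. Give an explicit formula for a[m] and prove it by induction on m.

Claim: a[m] = 2m^3 + m^2 − 2m + 2.

Base case: a[0] = 2, and 2·0^3 + 0^2 − 2·0 + 2 = 2.
Assume a[j] = 2j^3 + j^2 − 2j + 2.
Then a[j+1] = a[j] + (6j^2 + 8j + 1) = (2j^3 + j^2 − 2j + 2) + (6j^2 + 8j + 1) = 2j^3 + 7j^2 + 6j + 3,
and 2·(j+1)^3 + (j+1)^2 − 2·(j+1) + 2 = 2j^3 + 7j^2 + 6j + 3.
This completes the inductive step, so a[m] = 2m^3 + m^2 − 2m + 2 for all m ≥ 0.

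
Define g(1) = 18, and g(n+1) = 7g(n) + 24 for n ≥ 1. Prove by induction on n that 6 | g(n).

Base case: g(1) = 18 = 6·3, so 6 | g(1).
Assume 6 | g(r), so g(r) = 6t for some integer t.
Then g(r+1) = 7g(r) + 24 = 7·(6t) + 24 = 6(7t + 4), so 6 | g(r+1).
Hence 6 | g(n) for every n ≥ 1, by induction.

6 | g(n)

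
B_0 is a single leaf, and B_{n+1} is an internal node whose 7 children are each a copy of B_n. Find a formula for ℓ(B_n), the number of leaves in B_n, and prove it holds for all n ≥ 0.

Claim: ℓ(B_n) = 7^n.

Base case: ℓ(B_0) = 1, and 7^0 = 1.
Assume ℓ(B_j) = 7^j.
Then ℓ(B_{j+1}) = 7·ℓ(B_j) = 7·7^j = 7^{j+1}.
By induction, ℓ(B_n) = 7^n for all n ≥ 0.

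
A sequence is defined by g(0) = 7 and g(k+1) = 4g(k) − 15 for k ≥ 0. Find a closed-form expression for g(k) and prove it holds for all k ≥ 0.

Claim: g(k) = 2·4^k + 5.

Base case: g(0) = 7, and 2·4^0 + 5 = 2 + 5 = 7.
Assume g(m) = 2·4^m + 5 for some m ≥ 0.
Then g(m+1) = 4g(m) − 15 = 4·(2·4^m + 5) − 15 = 8·4^m + 20 − 15 = 2·4^{m+1} + 5.
Hence g(k) = 2·4^k + 5 for every k ≥ 0, by induction.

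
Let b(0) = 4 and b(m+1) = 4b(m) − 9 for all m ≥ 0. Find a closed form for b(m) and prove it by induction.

Claim: b(m) = 4^m + 3.

Base case: b(0) = 4, and 4^0 + 3 = 1 + 3 = 4.
Assume b(r) = 4^r + 3 for some r ≥ 0.
Then b(r+1) = 4b(r) − 9 = 4·(4^r + 3) − 9 = 4^{r+1} + 12 − 9 = 4^{r+1} + 3.
Hence b(m) = 4^m + 3 for every m ≥ 0, by induction.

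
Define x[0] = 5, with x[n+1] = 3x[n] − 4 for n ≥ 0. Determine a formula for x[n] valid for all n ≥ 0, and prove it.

Claim: x[n] = 3^{n+1} + 2.

Base case: x[0] = 5, and 3^{0+1} + 2 = 3 + 2 = 5.
Assume x[k] = 3^{k+1} + 2 for some k ≥ 0.
Then x[k+1] = 3x[k] − 4 = 3·(3^{k+1} + 2) − 4 = 3^{k+2} + 6 − 4 = 3^{k+2} + 2.
Hence x[n] = 3^{n+1} + 2 for every n ≥ 0, by induction.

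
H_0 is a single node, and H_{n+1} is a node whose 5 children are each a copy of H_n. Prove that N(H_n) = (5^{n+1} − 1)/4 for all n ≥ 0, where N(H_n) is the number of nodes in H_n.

Base case: N(H_0) = 1, and (5^{0+1} − 1)/4 = 1.
Assume N(H_j) = (5^{j+1} − 1)/4.
Then N(H_{j+1}) = 1 + 5N(H_j) = 1 + 5·(5^{j+1} − 1)/4 = 1 + (5^{j+2} − 5)/4 = (4 + 5^{j+2} − 5)/4 = (5^{j+2} − 1)/4.
Hence N(H_n) = (5^{n+1} − 1)/4 for every n ≥ 0, by induction.

N(H_n) = (5^{n+1} − 1)/4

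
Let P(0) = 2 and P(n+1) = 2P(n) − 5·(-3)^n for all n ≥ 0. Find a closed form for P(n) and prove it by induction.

Claim: P(n) = 2^n + (-3)^n.

Base case: P(0) = 2, and 2^0 + (-3)^0 = 1 + 1 = 2.
Assume P(j) = 2^j + (-3)^j for some j ≥ 0.
Then P(j+1) = 2P(j) − 5·(-3)^j = 2·(2^j + (-3)^j) − 5·(-3)^j = 2^{j+1} + 2·(-3)^j − 5·(-3)^j = 2^{j+1} − 3·(-3)^j = 2^{j+1} + (-3)^{j+1}.
By induction, P(n) = 2^n + (-3)^n for all n ≥ 0.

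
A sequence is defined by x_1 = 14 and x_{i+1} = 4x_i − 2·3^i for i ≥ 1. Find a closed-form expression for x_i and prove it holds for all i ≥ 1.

Claim: x_i = 2·4^i + 2·3^i.

Base case: x_1 = 14, and 2·4^1 + 2·3^1 = 8 + 6 = 14.
Assume x_m = 2·4^m + 2·3^m for some m ≥ 1.
Then x_{m+1} = 4x_m − 2·3^m = 4·(2·4^m + 2·3^m) − 2·3^m = 2·4^{m+1} + 8·3^m − 2·3^m = 2·4^{m+1} + 6·3^m = 2·4^{m+1} + 2·3^{m+1}.
Hence x_i = 2·4^i + 2·3^i for every i ≥ 1, by induction.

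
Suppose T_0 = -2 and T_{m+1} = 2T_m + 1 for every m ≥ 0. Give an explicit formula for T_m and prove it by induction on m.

Claim: T_m = -2^m − 1.

Base case: T_0 = -2, and -2^0 − 1 = -1 − 1 = -2.
Assume T_r = -2^r − 1 for some r ≥ 0.
Then T_{r+1} = 2T_r + 1 = 2·(-2^r − 1) + 1 = -2^{r+1} − 2 + 1 = -2^{r+1} − 1.
So the formula holds for r+1, and by induction T_m = -2^m − 1 for all m ≥ 0.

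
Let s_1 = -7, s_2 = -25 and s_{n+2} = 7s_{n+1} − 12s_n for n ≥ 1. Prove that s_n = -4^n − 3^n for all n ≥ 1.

Base cases: s_1 = -7 and -4^1 − 3^1 = -7; s_2 = -25 and -4^2 − 3^2 = -25.
Assume s_i = -4^i − 3^i for all 1 ≤ i ≤ j, where j ≥ 2.
Then s_{j+1} = 7s_j − 12s_{j−1} = 7·(-4^j − 3^j) − 12·(-4^{j−1} − 3^{j−1}) = -(7·4 − 12)4^{j−1} − (7·3 − 12)3^{j−1} = -16·4^{j−1} − 9·3^{j−1} = -4^{j+1} − 3^{j+1}.
So the formula holds for j+1, and by strong induction s_n = -4^n − 3^n for all n ≥ 1.

s_n = -4^n − 3^n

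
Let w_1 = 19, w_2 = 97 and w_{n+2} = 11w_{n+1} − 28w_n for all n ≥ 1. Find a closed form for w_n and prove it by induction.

Claim: w_n = 3·4^n + 7^n.

Base cases: w_1 = 19 and 3·4^1 + 7^1 = 19; w_2 = 97 and 3·4^2 + 7^2 = 97.
Assume w_j = 3·4^j + 7^j for all 1 ≤ j ≤ r, where r ≥ 2.
Then w_{r+1} = 11w_r − 28w_{r−1} = 11·(3·4^r + 7^r) − 28·(3·4^{r−1} + 7^{r−1}) = 3·(11·4 − 28)4^{r−1} + (11·7 − 28)7^{r−1} = 48·4^{r−1} + 49·7^{r−1} = 3·4^{r+1} + 7^{r+1}.
So the formula holds for r+1, and by strong induction w_n = 3·4^n + 7^n for all n ≥ 1.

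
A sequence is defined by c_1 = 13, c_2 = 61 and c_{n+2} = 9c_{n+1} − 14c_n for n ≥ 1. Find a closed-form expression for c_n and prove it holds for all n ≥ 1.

Claim: c_n = 3·2^n + 7^n.

Base cases: c_1 = 13 and 3·2^1 + 7^1 = 13; c_2 = 61 and 3·2^2 + 7^2 = 61.
Assume c_i = 3·2^i + 7^i for all 1 ≤ i ≤ j, where j ≥ 2.
Then c_{j+1} = 9c_j − 14c_{j−1} = 9·(3·2^j + 7^j) − 14·(3·2^{j−1} + 7^{j−1}) = 3·(9·2 − 14)2^{j−1} + (9·7 − 14)7^{j−1} = 12·2^{j−1} + 49·7^{j−1} = 3·2^{j+1} + 7^{j+1}.
So the formula holds for j+1, and by strong induction c_n = 3·2^n + 7^n for all n ≥ 1.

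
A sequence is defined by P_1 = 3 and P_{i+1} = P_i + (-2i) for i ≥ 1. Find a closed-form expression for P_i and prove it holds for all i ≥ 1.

Claim: P_i = -i^2 + i + 3.

Base case: P_1 = 3, and -1^2 + 1 + 3 = 3.
Assume P_m = -m^2 + m + 3.
Then P_{m+1} = P_m + (-2m) = (-m^2 + m + 3) + (-2m) = -m^2 − m + 3,
and -(m+1)^2 + (m+1) + 3 = -m^2 − m + 3.
This completes the inductive step, so P_i = -i^2 + i + 3 for all i ≥ 1.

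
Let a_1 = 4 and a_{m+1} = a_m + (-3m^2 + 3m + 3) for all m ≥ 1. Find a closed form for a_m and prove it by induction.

Claim: a_m = -m^3 + 3m^2 + m + 1.

Base case: a_1 = 4, and -1^3 + 3·1^2 + 1 + 1 = 4.
Assume a_k = -k^3 + 3k^2 + k + 1.
Then a_{k+1} = a_k + (-3k^2 + 3k + 3) = (-k^3 + 3k^2 + k + 1) + (-3k^2 + 3k + 3) = -k^3 + 4k + 4,
and -(k+1)^3 + 3·(k+1)^2 + (k+1) + 1 = -k^3 + 4k + 4.
Hence a_m = -m^3 + 3m^2 + m + 1 for every m ≥ 1, by induction.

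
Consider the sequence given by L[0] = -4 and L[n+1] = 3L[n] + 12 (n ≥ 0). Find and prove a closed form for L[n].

Claim: L[n] = 2·3^n − 6.

Base case: L[0] = -4, and 2·3^0 − 6 = 2 − 6 = -4.
Assume L[r] = 2·3^r − 6 for some r ≥ 0.
Then L[r+1] = 3L[r] + 12 = 3·(2·3^r − 6) + 12 = 6·3^r − 18 + 12 = 2·3^{r+1} − 6.
Hence L[n] = 2·3^n − 6 for every n ≥ 0, by induction.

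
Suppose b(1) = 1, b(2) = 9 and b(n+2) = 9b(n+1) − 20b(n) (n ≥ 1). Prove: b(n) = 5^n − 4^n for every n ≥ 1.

Base cases: b(1) = 1 and 5^1 − 4^1 = 1; b(2) = 9 and 5^2 − 4^2 = 9.
Assume b(j) = 5^j − 4^j for all 1 ≤ j ≤ k, where k ≥ 2.
Then b(k+1) = 9b(k) − 20b(k−1) = 9·(5^k − 4^k) − 20·(5^{k−1} − 4^{k−1}) = (9·5 − 20)5^{k−1} − (9·4 − 20)4^{k−1} = 25·5^{k−1} − 16·4^{k−1} = 5^{k+1} − 4^{k+1}.
This completes the inductive step, so b(n) = 5^n − 4^n for all n ≥ 1.

b(n) = 5^n − 4^n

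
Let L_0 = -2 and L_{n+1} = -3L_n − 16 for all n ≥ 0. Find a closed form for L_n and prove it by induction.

Claim: L_n = 2·(-3)^n − 4.

Base case: L_0 = -2, and 2·(-3)^0 − 4 = 2 − 4 = -2.
Assume L_m = 2·(-3)^m − 4 for some m ≥ 0.
Then L_{m+1} = -3L_m − 16 = -3·(2·(-3)^m − 4) − 16 = -6·(-3)^m + 12 − 16 = 2·(-3)^{m+1} − 4.
By induction, L_n = 2·(-3)^n − 4 for all n ≥ 0.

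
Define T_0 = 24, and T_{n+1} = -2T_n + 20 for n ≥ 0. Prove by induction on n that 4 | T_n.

Base case: T_0 = 24 = 4·6, so 4 | T_0.
Assume 4 | T_m, so T_m = 4t for some integer t.
Then T_{m+1} = -2T_m + 20 = -2·(4t) + 20 = 4(-2t + 5), so 4 | T_{m+1}.
This completes the inductive step, so 4 | T_n for all n ≥ 0.

4 | T_n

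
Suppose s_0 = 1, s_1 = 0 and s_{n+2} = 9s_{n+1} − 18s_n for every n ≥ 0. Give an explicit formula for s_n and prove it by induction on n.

Claim: s_n = 2·3^n − 6^n.

Base cases: s_0 = 1 and 2·3^0 − 6^0 = 1; s_1 = 0 and 2·3^1 − 6^1 = 0.
Assume s_i = 2·3^i − 6^i for all 0 ≤ i ≤ j, where j ≥ 1.
Then s_{j+1} = 9s_j − 18s_{j−1} = 9·(2·3^j − 6^j) − 18·(2·3^{j−1} − 6^{j−1}) = 2·(9·3 − 18)3^{j−1} − (9·6 − 18)6^{j−1} = 18·3^{j−1} − 36·6^{j−1} = 2·3^{j+1} − 6^{j+1}.
This completes the inductive step, so s_n = 2·3^n − 6^n for all n ≥ 0.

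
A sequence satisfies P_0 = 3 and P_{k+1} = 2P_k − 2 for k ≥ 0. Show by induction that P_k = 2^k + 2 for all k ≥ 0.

Base case: P_0 = 3, and 2^0 + 2 = 1 + 2 = 3.
Assume P_m = 2^m + 2 for some m ≥ 0.
Then P_{m+1} = 2P_m − 2 = 2·(2^m + 2) − 2 = 2^{m+1} + 4 − 2 = 2^{m+1} + 2.
Hence P_k = 2^k + 2 for every k ≥ 0, by induction.

P_k = 2^k + 2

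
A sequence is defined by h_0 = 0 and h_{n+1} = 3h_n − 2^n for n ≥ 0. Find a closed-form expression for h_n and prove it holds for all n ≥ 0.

Claim: h_n = -3^n + 2^n.

Base case: h_0 = 0, and -3^0 + 2^0 = -1 + 1 = 0.
Assume h_j = -3^j + 2^j for some j ≥ 0.
Then h_{j+1} = 3h_j − 2^j = 3·(-3^j + 2^j) − 2^j = -3^{j+1} + 3·2^j − 2^j = -3^{j+1} + 2·2^j = -3^{j+1} + 2^{j+1}.
So the formula holds for j+1, and by induction h_n = -3^n + 2^n for all n ≥ 0.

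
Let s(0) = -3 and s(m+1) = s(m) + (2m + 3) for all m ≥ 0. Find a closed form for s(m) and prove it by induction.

Claim: s(m) = m^2 + 2m − 3.

Base case: s(0) = -3, and 0^2 + 2·0 − 3 = -3.
Assume s(r) = r^2 + 2r − 3.
Then s(r+1) = s(r) + (2r + 3) = (r^2 + 2r − 3) + (2r + 3) = r^2 + 4r,
and (r+1)^2 + 2·(r+1) − 3 = r^2 + 4r.
This completes the inductive step, so s(m) = m^2 + 2m − 3 for all m ≥ 0.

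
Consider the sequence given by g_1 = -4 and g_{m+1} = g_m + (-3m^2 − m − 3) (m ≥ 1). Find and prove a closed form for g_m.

Claim: g_m = -m^3 + m^2 − 3m − 1.

Base case: g_1 = -4, and -1^3 + 1^2 − 3·1 − 1 = -4.
Assume g_j = -j^3 + j^2 − 3j − 1.
Then g_{j+1} = g_j + (-3j^2 − j − 3) = (-j^3 + j^2 − 3j − 1) + (-3j^2 − j − 3) = -j^3 − 2j^2 − 4j − 4,
and -(j+1)^3 + (j+1)^2 − 3·(j+1) − 1 = -j^3 − 2j^2 − 4j − 4.
By induction, g_m = -m^3 + m^2 − 3m − 1 for all m ≥ 1.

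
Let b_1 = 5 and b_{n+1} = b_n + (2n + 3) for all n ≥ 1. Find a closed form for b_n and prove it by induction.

Claim: b_n = n^2 + 2n + 2.

Base case: b_1 = 5, and 1^2 + 2·1 + 2 = 5.
Assume b_r = r^2 + 2r + 2.
Then b_{r+1} = b_r + (2r + 3) = (r^2 + 2r + 2) + (2r + 3) = r^2 + 4r + 5,
and (r+1)^2 + 2·(r+1) + 2 = r^2 + 4r + 5.
By induction, b_n = n^2 + 2n + 2 for all n ≥ 1.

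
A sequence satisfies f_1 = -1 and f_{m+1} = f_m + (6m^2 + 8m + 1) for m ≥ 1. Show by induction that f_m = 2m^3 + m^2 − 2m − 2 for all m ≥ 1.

Base case: f_1 = -1, and 2·1^3 + 1^2 − 2·1 − 2 = -1.
Assume f_k = 2k^3 + k^2 − 2k − 2.
Then f_{k+1} = f_k + (6k^2 + 8k + 1) = (2k^3 + k^2 − 2k − 2) + (6k^2 + 8k + 1) = 2k^3 + 7k^2 + 6k − 1,
and 2·(k+1)^3 + (k+1)^2 − 2·(k+1) − 2 = 2k^3 + 7k^2 + 6k − 1.
Hence f_m = 2m^3 + m^2 − 2m − 2 for every m ≥ 1, by induction.

f_m = 2m^3 + m^2 − 2m − 2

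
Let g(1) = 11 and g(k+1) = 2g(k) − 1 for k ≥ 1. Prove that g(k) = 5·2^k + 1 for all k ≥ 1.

Base case: g(1) = 11, and 5·2^1 + 1 = 10 + 1 = 11.
Assume g(m) = 5·2^m + 1 for some m ≥ 1.
Then g(m+1) = 2g(m) − 1 = 2·(5·2^m + 1) − 1 = 10·2^m + 2 − 1 = 5·2^{m+1} + 1.
This completes the inductive step, so g(k) = 5·2^k + 1 for all k ≥ 1.

g(k) = 5·2^k + 1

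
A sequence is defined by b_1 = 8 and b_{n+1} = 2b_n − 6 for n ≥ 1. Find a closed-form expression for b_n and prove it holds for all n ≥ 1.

Claim: b_n = 2^n + 6.

Base case: b_1 = 8, and 2^1 + 6 = 2 + 6 = 8.
Assume b_m = 2^m + 6 for some m ≥ 1.
Then b_{m+1} = 2b_m − 6 = 2·(2^m + 6) − 6 = 2^{m+1} + 12 − 6 = 2^{m+1} + 6.
So the formula holds for m+1, and by induction b_n = 2^n + 6 for all n ≥ 1.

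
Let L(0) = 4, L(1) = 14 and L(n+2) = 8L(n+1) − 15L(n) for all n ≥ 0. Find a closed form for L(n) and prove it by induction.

Claim: L(n) = 3·3^n + 5^n.

Base cases: L(0) = 4 and 3·3^0 + 5^0 = 4; L(1) = 14 and 3·3^1 + 5^1 = 14.
Assume L(j) = 3·3^j + 5^j for all 0 ≤ j ≤ m, where m ≥ 1.
Then L(m+1) = 8L(m) − 15L(m−1) = 8·(3·3^m + 5^m) − 15·(3·3^{m−1} + 5^{m−1}) = 3·(8·3 − 15)3^{m−1} + (8·5 − 15)5^{m−1} = 27·3^{m−1} + 25·5^{m−1} = 3·3^{m+1} + 5^{m+1}.
So the formula holds for m+1, and by strong induction L(n) = 3·3^n + 5^n for all n ≥ 0.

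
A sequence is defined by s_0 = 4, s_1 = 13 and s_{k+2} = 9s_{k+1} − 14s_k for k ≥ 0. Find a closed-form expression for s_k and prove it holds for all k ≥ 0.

Claim: s_k = 3·2^k + 7^k.

Base cases: s_0 = 4 and 3·2^0 + 7^0 = 4; s_1 = 13 and 3·2^1 + 7^1 = 13.
Assume s_j = 3·2^j + 7^j for all 0 ≤ j ≤ m, where m ≥ 1.
Then s_{m+1} = 9s_m − 14s_{m−1} = 9·(3·2^m + 7^m) − 14·(3·2^{m−1} + 7^{m−1}) = 3·(9·2 − 14)2^{m−1} + (9·7 − 14)7^{m−1} = 12·2^{m−1} + 49·7^{m−1} = 3·2^{m+1} + 7^{m+1}.
By strong induction, s_k = 3·2^k + 7^k for all k ≥ 0.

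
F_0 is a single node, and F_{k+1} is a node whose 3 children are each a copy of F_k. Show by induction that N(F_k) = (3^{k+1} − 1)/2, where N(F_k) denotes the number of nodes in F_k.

Base case: N(F_0) = 1, and (3^{0+1} − 1)/2 = 1.
Assume N(F_r) = (3^{r+1} − 1)/2.
Then N(F_{r+1}) = 1 + 3N(F_r) = 1 + 3·(3^{r+1} − 1)/2 = 1 + (3^{r+2} − 3)/2 = (2 + 3^{r+2} − 3)/2 = (3^{r+2} − 1)/2.
This completes the inductive step, so N(F_k) = (3^{k+1} − 1)/2 for all k ≥ 0.

N(F_k) = (3^{k+1} − 1)/2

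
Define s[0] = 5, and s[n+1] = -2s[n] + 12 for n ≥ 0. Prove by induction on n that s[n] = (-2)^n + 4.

Base case: s[0] = 5, and (-2)^0 + 4 = 1 + 4 = 5.
Assume s[k] = (-2)^k + 4 for some k ≥ 0.
Then s[k+1] = -2s[k] + 12 = -2·((-2)^k + 4) + 12 = -2·(-2)^k − 8 + 12 = (-2)^{k+1} + 4.
By induction, s[n] = (-2)^n + 4 for all n ≥ 0.

s[n] = (-2)^n + 4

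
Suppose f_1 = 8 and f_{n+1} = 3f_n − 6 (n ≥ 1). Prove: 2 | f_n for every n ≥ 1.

Base case: f_1 = 8 = 2·4, so 2 | f_1.
Assume 2 | f_j, so f_j = 2t for some integer t.
Then f_{j+1} = 3f_j − 6 = 3·(2t) − 6 = 2(3t − 3), so 2 | f_{j+1}.
This completes the inductive step, so 2 | f_n for all n ≥ 1.

2 | f_n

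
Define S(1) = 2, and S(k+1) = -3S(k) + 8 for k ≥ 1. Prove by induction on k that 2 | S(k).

Base case: S(1) = 2 = 2·1, so 2 | S(1).
Assume 2 | S(j), so S(j) = 2t for some integer t.
Then S(j+1) = -3S(j) + 8 = -3·(2t) + 8 = 2(-3t + 4), so 2 | S(j+1).
So the property holds for j+1, and by induction 2 | S(k) for all k ≥ 1.

2 | S(k)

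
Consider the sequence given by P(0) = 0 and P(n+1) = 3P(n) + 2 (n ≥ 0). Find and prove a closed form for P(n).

Claim: P(n) = 3^n − 1.

Base case: P(0) = 0, and 3^0 − 1 = 1 − 1 = 0.
Assume P(k) = 3^k − 1 for some k ≥ 0.
Then P(k+1) = 3P(k) + 2 = 3·(3^k − 1) + 2 = 3^{k+1} − 3 + 2 = 3^{k+1} − 1.
Hence P(n) = 3^n − 1 for every n ≥ 0, by induction.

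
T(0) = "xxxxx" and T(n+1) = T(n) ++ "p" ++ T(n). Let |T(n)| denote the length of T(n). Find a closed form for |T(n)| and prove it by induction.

Claim: |T(n)| = 6·2^n − 1.

Base case: |T(0)| = 5, and 6·2^0 − 1 = 5.
Assume |T(j)| = 6·2^j − 1.
Then |T(j+1)| = |T(j)| + 1 + |T(j)| = 2|T(j)| + 1 = 2(6·2^j − 1) + 1 = 6·2^{j+1} − 2 + 1 = 6·2^{j+1} − 1.
So the formula holds for j+1, and by induction |T(n)| = 6·2^n − 1 for all n ≥ 0.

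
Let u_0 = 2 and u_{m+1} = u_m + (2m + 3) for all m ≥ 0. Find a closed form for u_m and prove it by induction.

Claim: u_m = m^2 + 2m + 2.

Base case: u_0 = 2, and 0^2 + 2·0 + 2 = 2.
Assume u_r = r^2 + 2r + 2.
Then u_{r+1} = u_r + (2r + 3) = (r^2 + 2r + 2) + (2r + 3) = r^2 + 4r + 5,
and (r+1)^2 + 2·(r+1) + 2 = r^2 + 4r + 5.
By induction, u_m = m^2 + 2m + 2 for all m ≥ 0.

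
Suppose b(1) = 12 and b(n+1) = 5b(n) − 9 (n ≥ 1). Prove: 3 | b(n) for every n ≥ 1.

Base case: b(1) = 12 = 3·4, so 3 | b(1).
Assume 3 | b(k), so b(k) = 3t for some integer t.
Then b(k+1) = 5b(k) − 9 = 5·(3t) − 9 = 3(5t − 3), so 3 | b(k+1).
So the property holds for k+1, and by induction 3 | b(n) for all n ≥ 1.

3 | b(n)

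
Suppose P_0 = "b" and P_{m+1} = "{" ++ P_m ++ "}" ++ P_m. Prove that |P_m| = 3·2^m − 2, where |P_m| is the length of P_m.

Base case: |P_0| = 1, and 3·2^0 − 2 = 1.
Assume |P_j| = 3·2^j − 2.
Then |P_{j+1}| = 1 + |P_j| + 1 + |P_j| = 2|P_j| + 2 = 2(3·2^j − 2) + 2 = 3·2^{j+1} − 4 + 2 = 3·2^{j+1} − 2.
This completes the inductive step, so |P_m| = 3·2^m − 2 for all m ≥ 0.

|P_m| = 3·2^m − 2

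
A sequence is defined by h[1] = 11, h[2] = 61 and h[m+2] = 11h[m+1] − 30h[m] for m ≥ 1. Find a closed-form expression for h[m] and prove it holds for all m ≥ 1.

Claim: h[m] = 6^m + 5^m.

Base cases: h[1] = 11 and 6^1 + 5^1 = 11; h[2] = 61 and 6^2 + 5^2 = 61.
Assume h[i] = 6^i + 5^i for all 1 ≤ i ≤ j, where j ≥ 2.
Then h[j+1] = 11h[j] − 30h[j−1] = 11·(6^j + 5^j) − 30·(6^{j−1} + 5^{j−1}) = (11·6 − 30)6^{j−1} + (11·5 − 30)5^{j−1} = 36·6^{j−1} + 25·5^{j−1} = 6^{j+1} + 5^{j+1}.
Hence h[m] = 6^m + 5^m for every m ≥ 1, by strong induction.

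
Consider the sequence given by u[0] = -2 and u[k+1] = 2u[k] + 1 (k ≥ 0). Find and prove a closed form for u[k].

Claim: u[k] = -2^k − 1.

Base case: u[0] = -2, and -2^0 − 1 = -1 − 1 = -2.
Assume u[j] = -2^j − 1 for some j ≥ 0.
Then u[j+1] = 2u[j] + 1 = 2·(-2^j − 1) + 1 = -2^{j+1} − 2 + 1 = -2^{j+1} − 1.
By induction, u[k] = -2^k − 1 for all k ≥ 0.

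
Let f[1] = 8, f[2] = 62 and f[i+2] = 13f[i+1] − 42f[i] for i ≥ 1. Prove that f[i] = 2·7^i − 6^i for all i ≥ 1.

Base cases: f[1] = 8 and 2·7^1 − 6^1 = 8; f[2] = 62 and 2·7^2 − 6^2 = 62.
Assume f[t] = 2·7^t − 6^t for all 1 ≤ t ≤ j, where j ≥ 2.
Then f[j+1] = 13f[j] − 42f[j−1] = 13·(2·7^j − 6^j) − 42·(2·7^{j−1} − 6^{j−1}) = 2·(13·7 − 42)7^{j−1} − (13·6 − 42)6^{j−1} = 98·7^{j−1} − 36·6^{j−1} = 2·7^{j+1} − 6^{j+1}.
By strong induction, f[i] = 2·7^i − 6^i for all i ≥ 1.

f[i] = 2·7^i − 6^i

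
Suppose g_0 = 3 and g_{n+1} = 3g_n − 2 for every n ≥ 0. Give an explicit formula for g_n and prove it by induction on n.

Claim: g_n = 2·3^n + 1.

Base case: g_0 = 3, and 2·3^0 + 1 = 2 + 1 = 3.
Assume g_m = 2·3^m + 1 for some m ≥ 0.
Then g_{m+1} = 3g_m − 2 = 3·(2·3^m + 1) − 2 = 6·3^m + 3 − 2 = 2·3^{m+1} + 1.
So the formula holds for m+1, and by induction g_n = 2·3^n + 1 for all n ≥ 0.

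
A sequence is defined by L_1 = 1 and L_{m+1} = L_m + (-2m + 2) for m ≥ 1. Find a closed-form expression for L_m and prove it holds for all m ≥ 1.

Claim: L_m = -m^2 + 3m − 1.

Base case: L_1 = 1, and -1^2 + 3·1 − 1 = 1.
Assume L_k = -k^2 + 3k − 1.
Then L_{k+1} = L_k + (-2k + 2) = (-k^2 + 3k − 1) + (-2k + 2) = -k^2 + k + 1,
and -(k+1)^2 + 3·(k+1) − 1 = -k^2 + k + 1.
Hence L_m = -m^2 + 3m − 1 for every m ≥ 1, by induction.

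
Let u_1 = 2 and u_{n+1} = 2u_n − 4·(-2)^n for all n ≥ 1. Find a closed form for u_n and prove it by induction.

Claim: u_n = 2·2^n + (-2)^n.

Base case: u_1 = 2, and 2·2^1 + (-2)^1 = 4 − 2 = 2.
Assume u_m = 2·2^m + (-2)^m for some m ≥ 1.
Then u_{m+1} = 2u_m − 4·(-2)^m = 2·(2·2^m + (-2)^m) − 4·(-2)^m = 2·2^{m+1} + 2·(-2)^m − 4·(-2)^m = 2·2^{m+1} − 2·(-2)^m = 2·2^{m+1} + (-2)^{m+1}.
This completes the inductive step, so u_n = 2·2^n + (-2)^n for all n ≥ 1.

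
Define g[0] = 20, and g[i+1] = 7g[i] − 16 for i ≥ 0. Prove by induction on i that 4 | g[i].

Base case: g[0] = 20 = 4·5, so 4 | g[0].
Assume 4 | g[j], so g[j] = 4t for some integer t.
Then g[j+1] = 7g[j] − 16 = 7·(4t) − 16 = 4(7t − 4), so 4 | g[j+1].
This completes the inductive step, so 4 | g[i] for all i ≥ 0.

4 | g[i]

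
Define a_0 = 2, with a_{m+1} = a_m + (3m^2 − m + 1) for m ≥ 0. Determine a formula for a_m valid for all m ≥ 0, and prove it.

Claim: a_m = m^3 − 2m^2 + 2m + 2.

Base case: a_0 = 2, and 0^3 − 2·0^2 + 2·0 + 2 = 2.
Assume a_k = k^3 − 2k^2 + 2k + 2.
Then a_{k+1} = a_k + (3k^2 − k + 1) = (k^3 − 2k^2 + 2k + 2) + (3k^2 − k + 1) = k^3 + k^2 + k + 3,
and (k+1)^3 − 2·(k+1)^2 + 2·(k+1) + 2 = k^3 + k^2 + k + 3.
By induction, a_m = m^3 − 2m^2 + 2m + 2 for all m ≥ 0.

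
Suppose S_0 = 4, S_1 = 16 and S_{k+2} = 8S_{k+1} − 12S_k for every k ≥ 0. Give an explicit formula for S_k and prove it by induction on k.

Claim: S_k = 2·6^k + 2·2^k.

Base cases: S_0 = 4 and 2·6^0 + 2·2^0 = 4; S_1 = 16 and 2·6^1 + 2·2^1 = 16.
Assume S_i = 2·6^i + 2·2^i for all 0 ≤ i ≤ j, where j ≥ 1.
Then S_{j+1} = 8S_j − 12S_{j−1} = 8·(2·6^j + 2·2^j) − 12·(2·6^{j−1} + 2·2^{j−1}) = 2·(8·6 − 12)6^{j−1} + 2·(8·2 − 12)2^{j−1} = 72·6^{j−1} + 8·2^{j−1} = 2·6^{j+1} + 2·2^{j+1}.
So the formula holds for j+1, and by strong induction S_k = 2·6^k + 2·2^k for all k ≥ 0.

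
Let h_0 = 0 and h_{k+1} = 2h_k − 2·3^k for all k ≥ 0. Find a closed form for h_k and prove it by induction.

Claim: h_k = 2·2^k − 2·3^k.

Base case: h_0 = 0, and 2·2^0 − 2·3^0 = 2 − 2 = 0.
Assume h_r = 2·2^r − 2·3^r for some r ≥ 0.
Then h_{r+1} = 2h_r − 2·3^r = 2·(2·2^r − 2·3^r) − 2·3^r = 2·2^{r+1} − 4·3^r − 2·3^r = 2·2^{r+1} − 6·3^r = 2·2^{r+1} − 2·3^{r+1}.
So the formula holds for r+1, and by induction h_k = 2·2^k − 2·3^k for all k ≥ 0.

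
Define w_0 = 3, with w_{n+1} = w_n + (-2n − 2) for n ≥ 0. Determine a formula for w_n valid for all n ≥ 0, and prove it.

Claim: w_n = -n^2 − n + 3.

Base case: w_0 = 3, and -0^2 − 0 + 3 = 3.
Assume w_j = -j^2 − j + 3.
Then w_{j+1} = w_j + (-2j − 2) = (-j^2 − j + 3) + (-2j − 2) = -j^2 − 3j + 1,
and -(j+1)^2 − (j+1) + 3 = -j^2 − 3j + 1.
Hence w_n = -n^2 − n + 3 for every n ≥ 0, by induction.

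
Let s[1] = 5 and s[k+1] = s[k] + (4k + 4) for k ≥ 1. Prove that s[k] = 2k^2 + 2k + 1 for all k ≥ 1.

Base case: s[1] = 5, and 2·1^2 + 2·1 + 1 = 5.
Assume s[j] = 2j^2 + 2j + 1.
Then s[j+1] = s[j] + (4j + 4) = (2j^2 + 2j + 1) + (4j + 4) = 2j^2 + 6j + 5,
and 2·(j+1)^2 + 2·(j+1) + 1 = 2j^2 + 6j + 5.
By induction, s[k] = 2k^2 + 2k + 1 for all k ≥ 1.

s[k] = 2k^2 + 2k + 1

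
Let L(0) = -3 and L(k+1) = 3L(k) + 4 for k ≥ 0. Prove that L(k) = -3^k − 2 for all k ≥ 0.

Base case: L(0) = -3, and -3^0 − 2 = -1 − 2 = -3.
Assume L(m) = -3^m − 2 for some m ≥ 0.
Then L(m+1) = 3L(m) + 4 = 3·(-3^m − 2) + 4 = -3^{m+1} − 6 + 4 = -3^{m+1} − 2.
Hence L(k) = -3^k − 2 for every k ≥ 0, by induction.

L(k) = -3^k − 2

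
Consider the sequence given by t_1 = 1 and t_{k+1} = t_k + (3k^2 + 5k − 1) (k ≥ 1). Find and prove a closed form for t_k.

Claim: t_k = k^3 + k^2 − 3k + 2.

Base case: t_1 = 1, and 1^3 + 1^2 − 3·1 + 2 = 1.
Assume t_m = m^3 + m^2 − 3m + 2.
Then t_{m+1} = t_m + (3m^2 + 5m − 1) = (m^3 + m^2 − 3m + 2) + (3m^2 + 5m − 1) = m^3 + 4m^2 + 2m + 1,
and (m+1)^3 + (m+1)^2 − 3·(m+1) + 2 = m^3 + 4m^2 + 2m + 1.
Hence t_k = k^3 + k^2 − 3k + 2 for every k ≥ 1, by induction.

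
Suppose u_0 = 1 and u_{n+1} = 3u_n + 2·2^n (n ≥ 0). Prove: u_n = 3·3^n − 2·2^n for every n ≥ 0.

Base case: u_0 = 1, and 3·3^0 − 2·2^0 = 3 − 2 = 1.
Assume u_m = 3·3^m − 2·2^m for some m ≥ 0.
Then u_{m+1} = 3u_m + 2·2^m = 3·(3·3^m − 2·2^m) + 2·2^m = 3·3^{m+1} − 6·2^m + 2·2^m = 3·3^{m+1} − 4·2^m = 3·3^{m+1} − 2·2^{m+1}.
By induction, u_n = 3·3^n − 2·2^n for all n ≥ 0.

u_n = 3·3^n − 2·2^n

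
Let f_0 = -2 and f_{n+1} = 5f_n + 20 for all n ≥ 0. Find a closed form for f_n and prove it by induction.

Claim: f_n = 3·5^n − 5.

Base case: f_0 = -2, and 3·5^0 − 5 = 3 − 5 = -2.
Assume f_r = 3·5^r − 5 for some r ≥ 0.
Then f_{r+1} = 5f_r + 20 = 5·(3·5^r − 5) + 20 = 15·5^r − 25 + 20 = 3·5^{r+1} − 5.
By induction, f_n = 3·5^n − 5 for all n ≥ 0.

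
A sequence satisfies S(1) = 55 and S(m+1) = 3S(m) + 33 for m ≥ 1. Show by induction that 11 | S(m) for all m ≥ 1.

Base case: S(1) = 55 = 11·5, so 11 | S(1).
Assume 11 | S(j), so S(j) = 11t for some integer t.
Then S(j+1) = 3S(j) + 33 = 3·(11t) + 33 = 11(3t + 3), so 11 | S(j+1).
Hence 11 | S(m) for every m ≥ 1, by induction.

11 | S(m)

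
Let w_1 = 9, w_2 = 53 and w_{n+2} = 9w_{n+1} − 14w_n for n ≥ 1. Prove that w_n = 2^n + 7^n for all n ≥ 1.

Base cases: w_1 = 9 and 2^1 + 7^1 = 9; w_2 = 53 and 2^2 + 7^2 = 53.
Assume w_j = 2^j + 7^j for all 1 ≤ j ≤ m, where m ≥ 2.
Then w_{m+1} = 9w_m − 14w_{m−1} = 9·(2^m + 7^m) − 14·(2^{m−1} + 7^{m−1}) = (9·2 − 14)2^{m−1} + (9·7 − 14)7^{m−1} = 4·2^{m−1} + 49·7^{m−1} = 2^{m+1} + 7^{m+1}.
This completes the inductive step, so w_n = 2^n + 7^n for all n ≥ 1.

w_n = 2^n + 7^n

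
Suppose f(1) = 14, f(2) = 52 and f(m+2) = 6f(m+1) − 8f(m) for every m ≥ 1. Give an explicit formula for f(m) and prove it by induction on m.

Claim: f(m) = 3·4^m + 2^m.

Base cases: f(1) = 14 and 3·4^1 + 2^1 = 14; f(2) = 52 and 3·4^2 + 2^2 = 52.
Assume f(j) = 3·4^j + 2^j for all 1 ≤ j ≤ k, where k ≥ 2.
Then f(k+1) = 6f(k) − 8f(k−1) = 6·(3·4^k + 2^k) − 8·(3·4^{k−1} + 2^{k−1}) = 3·(6·4 − 8)4^{k−1} + (6·2 − 8)2^{k−1} = 48·4^{k−1} + 4·2^{k−1} = 3·4^{k+1} + 2^{k+1}.
Hence f(m) = 3·4^m + 2^m for every m ≥ 1, by strong induction.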